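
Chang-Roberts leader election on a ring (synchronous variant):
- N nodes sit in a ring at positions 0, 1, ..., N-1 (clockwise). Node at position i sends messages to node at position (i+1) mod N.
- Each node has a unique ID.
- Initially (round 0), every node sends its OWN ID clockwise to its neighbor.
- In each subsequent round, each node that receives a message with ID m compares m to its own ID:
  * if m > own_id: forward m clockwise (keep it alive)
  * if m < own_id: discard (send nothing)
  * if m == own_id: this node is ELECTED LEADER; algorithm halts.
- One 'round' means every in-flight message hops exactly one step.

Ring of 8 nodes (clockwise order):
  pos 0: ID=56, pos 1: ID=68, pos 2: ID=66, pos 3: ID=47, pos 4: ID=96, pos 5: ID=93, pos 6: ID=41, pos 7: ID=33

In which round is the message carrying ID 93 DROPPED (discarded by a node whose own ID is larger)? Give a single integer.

Answer: 7

Derivation:
Round 1: pos1(id68) recv 56: drop; pos2(id66) recv 68: fwd; pos3(id47) recv 66: fwd; pos4(id96) recv 47: drop; pos5(id93) recv 96: fwd; pos6(id41) recv 93: fwd; pos7(id33) recv 41: fwd; pos0(id56) recv 33: drop
Round 2: pos3(id47) recv 68: fwd; pos4(id96) recv 66: drop; pos6(id41) recv 96: fwd; pos7(id33) recv 93: fwd; pos0(id56) recv 41: drop
Round 3: pos4(id96) recv 68: drop; pos7(id33) recv 96: fwd; pos0(id56) recv 93: fwd
Round 4: pos0(id56) recv 96: fwd; pos1(id68) recv 93: fwd
Round 5: pos1(id68) recv 96: fwd; pos2(id66) recv 93: fwd
Round 6: pos2(id66) recv 96: fwd; pos3(id47) recv 93: fwd
Round 7: pos3(id47) recv 96: fwd; pos4(id96) recv 93: drop
Round 8: pos4(id96) recv 96: ELECTED
Message ID 93 originates at pos 5; dropped at pos 4 in round 7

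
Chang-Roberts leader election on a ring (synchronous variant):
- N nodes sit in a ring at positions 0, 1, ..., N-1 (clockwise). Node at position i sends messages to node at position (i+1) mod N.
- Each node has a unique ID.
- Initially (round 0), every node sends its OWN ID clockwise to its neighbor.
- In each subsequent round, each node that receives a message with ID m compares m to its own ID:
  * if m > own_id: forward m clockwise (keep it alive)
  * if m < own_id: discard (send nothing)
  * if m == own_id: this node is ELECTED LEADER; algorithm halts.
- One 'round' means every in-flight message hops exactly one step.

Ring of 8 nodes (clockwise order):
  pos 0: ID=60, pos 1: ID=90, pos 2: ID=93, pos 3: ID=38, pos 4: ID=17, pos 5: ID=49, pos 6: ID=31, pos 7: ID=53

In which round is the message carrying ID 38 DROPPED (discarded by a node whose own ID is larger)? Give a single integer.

Answer: 2

Derivation:
Round 1: pos1(id90) recv 60: drop; pos2(id93) recv 90: drop; pos3(id38) recv 93: fwd; pos4(id17) recv 38: fwd; pos5(id49) recv 17: drop; pos6(id31) recv 49: fwd; pos7(id53) recv 31: drop; pos0(id60) recv 53: drop
Round 2: pos4(id17) recv 93: fwd; pos5(id49) recv 38: drop; pos7(id53) recv 49: drop
Round 3: pos5(id49) recv 93: fwd
Round 4: pos6(id31) recv 93: fwd
Round 5: pos7(id53) recv 93: fwd
Round 6: pos0(id60) recv 93: fwd
Round 7: pos1(id90) recv 93: fwd
Round 8: pos2(id93) recv 93: ELECTED
Message ID 38 originates at pos 3; dropped at pos 5 in round 2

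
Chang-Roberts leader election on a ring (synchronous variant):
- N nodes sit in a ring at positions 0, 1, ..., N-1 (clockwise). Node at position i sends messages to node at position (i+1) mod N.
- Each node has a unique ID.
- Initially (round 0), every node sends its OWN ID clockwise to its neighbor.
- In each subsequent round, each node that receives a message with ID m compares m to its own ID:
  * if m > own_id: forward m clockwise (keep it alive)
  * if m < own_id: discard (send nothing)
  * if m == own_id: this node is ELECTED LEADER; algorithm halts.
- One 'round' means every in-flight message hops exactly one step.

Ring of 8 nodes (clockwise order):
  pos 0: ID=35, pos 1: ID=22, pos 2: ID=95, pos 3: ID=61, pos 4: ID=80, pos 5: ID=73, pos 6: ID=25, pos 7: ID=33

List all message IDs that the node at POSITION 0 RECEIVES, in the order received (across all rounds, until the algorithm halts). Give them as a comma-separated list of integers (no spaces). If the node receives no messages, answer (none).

Round 1: pos1(id22) recv 35: fwd; pos2(id95) recv 22: drop; pos3(id61) recv 95: fwd; pos4(id80) recv 61: drop; pos5(id73) recv 80: fwd; pos6(id25) recv 73: fwd; pos7(id33) recv 25: drop; pos0(id35) recv 33: drop
Round 2: pos2(id95) recv 35: drop; pos4(id80) recv 95: fwd; pos6(id25) recv 80: fwd; pos7(id33) recv 73: fwd
Round 3: pos5(id73) recv 95: fwd; pos7(id33) recv 80: fwd; pos0(id35) recv 73: fwd
Round 4: pos6(id25) recv 95: fwd; pos0(id35) recv 80: fwd; pos1(id22) recv 73: fwd
Round 5: pos7(id33) recv 95: fwd; pos1(id22) recv 80: fwd; pos2(id95) recv 73: drop
Round 6: pos0(id35) recv 95: fwd; pos2(id95) recv 80: drop
Round 7: pos1(id22) recv 95: fwd
Round 8: pos2(id95) recv 95: ELECTED

Answer: 33,73,80,95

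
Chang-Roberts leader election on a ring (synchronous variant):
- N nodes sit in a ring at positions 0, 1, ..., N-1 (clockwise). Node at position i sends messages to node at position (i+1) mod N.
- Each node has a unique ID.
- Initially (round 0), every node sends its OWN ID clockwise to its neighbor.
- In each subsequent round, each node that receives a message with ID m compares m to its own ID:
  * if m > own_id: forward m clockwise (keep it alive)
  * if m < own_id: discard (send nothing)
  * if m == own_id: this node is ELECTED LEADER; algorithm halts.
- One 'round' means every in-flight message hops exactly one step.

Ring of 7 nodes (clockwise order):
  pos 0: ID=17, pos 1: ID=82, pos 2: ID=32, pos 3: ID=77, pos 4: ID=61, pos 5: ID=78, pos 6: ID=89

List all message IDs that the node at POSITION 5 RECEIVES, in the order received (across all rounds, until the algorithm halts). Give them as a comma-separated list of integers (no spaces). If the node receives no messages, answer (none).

Round 1: pos1(id82) recv 17: drop; pos2(id32) recv 82: fwd; pos3(id77) recv 32: drop; pos4(id61) recv 77: fwd; pos5(id78) recv 61: drop; pos6(id89) recv 78: drop; pos0(id17) recv 89: fwd
Round 2: pos3(id77) recv 82: fwd; pos5(id78) recv 77: drop; pos1(id82) recv 89: fwd
Round 3: pos4(id61) recv 82: fwd; pos2(id32) recv 89: fwd
Round 4: pos5(id78) recv 82: fwd; pos3(id77) recv 89: fwd
Round 5: pos6(id89) recv 82: drop; pos4(id61) recv 89: fwd
Round 6: pos5(id78) recv 89: fwd
Round 7: pos6(id89) recv 89: ELECTED

Answer: 61,77,82,89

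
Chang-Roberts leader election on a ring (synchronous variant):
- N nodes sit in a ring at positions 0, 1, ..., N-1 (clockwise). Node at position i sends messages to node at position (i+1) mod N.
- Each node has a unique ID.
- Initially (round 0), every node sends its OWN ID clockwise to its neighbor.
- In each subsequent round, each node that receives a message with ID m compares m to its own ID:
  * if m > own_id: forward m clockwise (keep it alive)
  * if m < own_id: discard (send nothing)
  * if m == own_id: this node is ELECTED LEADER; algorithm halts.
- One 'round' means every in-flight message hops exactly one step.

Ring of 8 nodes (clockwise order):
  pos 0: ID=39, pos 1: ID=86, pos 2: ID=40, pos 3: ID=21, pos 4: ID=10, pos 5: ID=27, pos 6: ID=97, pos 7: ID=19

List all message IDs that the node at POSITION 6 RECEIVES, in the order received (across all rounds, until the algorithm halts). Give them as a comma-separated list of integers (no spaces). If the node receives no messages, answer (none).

Answer: 27,40,86,97

Derivation:
Round 1: pos1(id86) recv 39: drop; pos2(id40) recv 86: fwd; pos3(id21) recv 40: fwd; pos4(id10) recv 21: fwd; pos5(id27) recv 10: drop; pos6(id97) recv 27: drop; pos7(id19) recv 97: fwd; pos0(id39) recv 19: drop
Round 2: pos3(id21) recv 86: fwd; pos4(id10) recv 40: fwd; pos5(id27) recv 21: drop; pos0(id39) recv 97: fwd
Round 3: pos4(id10) recv 86: fwd; pos5(id27) recv 40: fwd; pos1(id86) recv 97: fwd
Round 4: pos5(id27) recv 86: fwd; pos6(id97) recv 40: drop; pos2(id40) recv 97: fwd
Round 5: pos6(id97) recv 86: drop; pos3(id21) recv 97: fwd
Round 6: pos4(id10) recv 97: fwd
Round 7: pos5(id27) recv 97: fwd
Round 8: pos6(id97) recv 97: ELECTED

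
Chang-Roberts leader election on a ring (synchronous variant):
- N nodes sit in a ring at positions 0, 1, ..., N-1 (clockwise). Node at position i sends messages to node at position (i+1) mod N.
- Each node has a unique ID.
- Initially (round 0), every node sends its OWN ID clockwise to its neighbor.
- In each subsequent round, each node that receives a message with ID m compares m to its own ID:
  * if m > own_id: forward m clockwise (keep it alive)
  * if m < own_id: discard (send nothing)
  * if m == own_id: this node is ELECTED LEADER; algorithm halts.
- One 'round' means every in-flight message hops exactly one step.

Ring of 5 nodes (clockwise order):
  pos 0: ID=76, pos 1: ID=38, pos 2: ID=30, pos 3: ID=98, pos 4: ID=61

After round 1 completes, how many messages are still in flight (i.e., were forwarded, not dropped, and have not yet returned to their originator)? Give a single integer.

Answer: 3

Derivation:
Round 1: pos1(id38) recv 76: fwd; pos2(id30) recv 38: fwd; pos3(id98) recv 30: drop; pos4(id61) recv 98: fwd; pos0(id76) recv 61: drop
After round 1: 3 messages still in flight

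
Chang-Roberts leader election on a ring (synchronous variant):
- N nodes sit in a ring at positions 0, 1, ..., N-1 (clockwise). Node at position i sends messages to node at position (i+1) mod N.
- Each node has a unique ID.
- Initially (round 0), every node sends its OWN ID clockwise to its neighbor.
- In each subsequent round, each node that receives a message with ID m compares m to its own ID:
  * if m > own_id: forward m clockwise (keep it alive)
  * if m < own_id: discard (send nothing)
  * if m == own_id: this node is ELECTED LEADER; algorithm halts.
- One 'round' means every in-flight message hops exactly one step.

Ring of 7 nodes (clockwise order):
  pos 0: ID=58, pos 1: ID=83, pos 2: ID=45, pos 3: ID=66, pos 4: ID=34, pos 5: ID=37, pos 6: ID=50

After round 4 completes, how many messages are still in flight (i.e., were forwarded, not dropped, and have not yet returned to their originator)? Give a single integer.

Answer: 2

Derivation:
Round 1: pos1(id83) recv 58: drop; pos2(id45) recv 83: fwd; pos3(id66) recv 45: drop; pos4(id34) recv 66: fwd; pos5(id37) recv 34: drop; pos6(id50) recv 37: drop; pos0(id58) recv 50: drop
Round 2: pos3(id66) recv 83: fwd; pos5(id37) recv 66: fwd
Round 3: pos4(id34) recv 83: fwd; pos6(id50) recv 66: fwd
Round 4: pos5(id37) recv 83: fwd; pos0(id58) recv 66: fwd
After round 4: 2 messages still in flight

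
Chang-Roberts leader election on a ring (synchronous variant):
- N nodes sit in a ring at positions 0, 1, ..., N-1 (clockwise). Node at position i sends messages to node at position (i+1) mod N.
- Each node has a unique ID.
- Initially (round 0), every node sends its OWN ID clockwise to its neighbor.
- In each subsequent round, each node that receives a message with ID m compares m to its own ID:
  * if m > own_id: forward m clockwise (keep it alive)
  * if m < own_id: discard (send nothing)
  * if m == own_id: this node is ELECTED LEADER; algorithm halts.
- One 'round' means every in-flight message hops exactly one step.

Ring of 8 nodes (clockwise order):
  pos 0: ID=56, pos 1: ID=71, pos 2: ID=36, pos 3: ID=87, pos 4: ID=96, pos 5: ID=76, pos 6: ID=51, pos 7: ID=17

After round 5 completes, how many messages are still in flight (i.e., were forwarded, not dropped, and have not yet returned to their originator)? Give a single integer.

Round 1: pos1(id71) recv 56: drop; pos2(id36) recv 71: fwd; pos3(id87) recv 36: drop; pos4(id96) recv 87: drop; pos5(id76) recv 96: fwd; pos6(id51) recv 76: fwd; pos7(id17) recv 51: fwd; pos0(id56) recv 17: drop
Round 2: pos3(id87) recv 71: drop; pos6(id51) recv 96: fwd; pos7(id17) recv 76: fwd; pos0(id56) recv 51: drop
Round 3: pos7(id17) recv 96: fwd; pos0(id56) recv 76: fwd
Round 4: pos0(id56) recv 96: fwd; pos1(id71) recv 76: fwd
Round 5: pos1(id71) recv 96: fwd; pos2(id36) recv 76: fwd
After round 5: 2 messages still in flight

Answer: 2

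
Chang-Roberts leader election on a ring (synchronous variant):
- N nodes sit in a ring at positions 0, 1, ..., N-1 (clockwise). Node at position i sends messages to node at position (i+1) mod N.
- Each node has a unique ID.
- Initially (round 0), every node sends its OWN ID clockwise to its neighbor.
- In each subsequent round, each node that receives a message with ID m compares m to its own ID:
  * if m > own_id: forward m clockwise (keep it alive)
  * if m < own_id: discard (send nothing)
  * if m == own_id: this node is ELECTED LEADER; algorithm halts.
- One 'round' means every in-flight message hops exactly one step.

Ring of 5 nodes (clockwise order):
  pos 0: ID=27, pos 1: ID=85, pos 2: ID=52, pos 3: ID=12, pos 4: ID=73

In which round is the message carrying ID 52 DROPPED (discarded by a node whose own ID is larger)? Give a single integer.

Round 1: pos1(id85) recv 27: drop; pos2(id52) recv 85: fwd; pos3(id12) recv 52: fwd; pos4(id73) recv 12: drop; pos0(id27) recv 73: fwd
Round 2: pos3(id12) recv 85: fwd; pos4(id73) recv 52: drop; pos1(id85) recv 73: drop
Round 3: pos4(id73) recv 85: fwd
Round 4: pos0(id27) recv 85: fwd
Round 5: pos1(id85) recv 85: ELECTED
Message ID 52 originates at pos 2; dropped at pos 4 in round 2

Answer: 2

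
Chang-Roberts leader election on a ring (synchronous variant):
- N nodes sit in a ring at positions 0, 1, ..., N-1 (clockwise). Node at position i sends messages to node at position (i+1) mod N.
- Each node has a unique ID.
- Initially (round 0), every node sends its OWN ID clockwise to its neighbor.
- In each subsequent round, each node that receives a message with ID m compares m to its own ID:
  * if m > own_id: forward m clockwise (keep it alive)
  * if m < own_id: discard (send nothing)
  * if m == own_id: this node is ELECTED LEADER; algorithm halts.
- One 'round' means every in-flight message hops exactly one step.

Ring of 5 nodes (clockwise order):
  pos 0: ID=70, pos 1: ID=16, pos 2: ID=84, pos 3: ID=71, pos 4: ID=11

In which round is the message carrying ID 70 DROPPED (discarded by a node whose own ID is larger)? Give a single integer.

Round 1: pos1(id16) recv 70: fwd; pos2(id84) recv 16: drop; pos3(id71) recv 84: fwd; pos4(id11) recv 71: fwd; pos0(id70) recv 11: drop
Round 2: pos2(id84) recv 70: drop; pos4(id11) recv 84: fwd; pos0(id70) recv 71: fwd
Round 3: pos0(id70) recv 84: fwd; pos1(id16) recv 71: fwd
Round 4: pos1(id16) recv 84: fwd; pos2(id84) recv 71: drop
Round 5: pos2(id84) recv 84: ELECTED
Message ID 70 originates at pos 0; dropped at pos 2 in round 2

Answer: 2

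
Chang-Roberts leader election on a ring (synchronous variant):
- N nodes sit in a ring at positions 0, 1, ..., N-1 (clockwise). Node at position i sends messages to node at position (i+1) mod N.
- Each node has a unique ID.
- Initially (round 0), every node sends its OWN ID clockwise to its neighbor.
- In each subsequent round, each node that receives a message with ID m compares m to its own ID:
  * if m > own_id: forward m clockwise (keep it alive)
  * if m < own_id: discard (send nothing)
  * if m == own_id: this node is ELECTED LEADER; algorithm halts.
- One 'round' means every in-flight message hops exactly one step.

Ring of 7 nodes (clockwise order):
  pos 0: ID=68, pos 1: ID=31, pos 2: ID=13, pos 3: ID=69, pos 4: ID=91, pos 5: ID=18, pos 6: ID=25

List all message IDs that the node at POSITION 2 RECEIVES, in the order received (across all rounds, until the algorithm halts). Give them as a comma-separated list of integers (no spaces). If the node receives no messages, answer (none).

Round 1: pos1(id31) recv 68: fwd; pos2(id13) recv 31: fwd; pos3(id69) recv 13: drop; pos4(id91) recv 69: drop; pos5(id18) recv 91: fwd; pos6(id25) recv 18: drop; pos0(id68) recv 25: drop
Round 2: pos2(id13) recv 68: fwd; pos3(id69) recv 31: drop; pos6(id25) recv 91: fwd
Round 3: pos3(id69) recv 68: drop; pos0(id68) recv 91: fwd
Round 4: pos1(id31) recv 91: fwd
Round 5: pos2(id13) recv 91: fwd
Round 6: pos3(id69) recv 91: fwd
Round 7: pos4(id91) recv 91: ELECTED

Answer: 31,68,91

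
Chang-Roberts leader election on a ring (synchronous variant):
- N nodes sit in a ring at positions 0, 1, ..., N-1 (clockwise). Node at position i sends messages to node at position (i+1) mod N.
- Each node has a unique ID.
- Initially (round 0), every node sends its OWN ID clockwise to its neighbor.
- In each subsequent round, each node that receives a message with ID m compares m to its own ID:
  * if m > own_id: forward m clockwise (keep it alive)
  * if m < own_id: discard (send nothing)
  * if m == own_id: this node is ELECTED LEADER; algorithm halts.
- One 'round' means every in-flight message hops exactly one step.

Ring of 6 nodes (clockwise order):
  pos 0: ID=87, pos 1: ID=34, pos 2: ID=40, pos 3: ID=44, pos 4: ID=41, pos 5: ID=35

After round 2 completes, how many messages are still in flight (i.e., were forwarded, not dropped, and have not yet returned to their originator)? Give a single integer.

Round 1: pos1(id34) recv 87: fwd; pos2(id40) recv 34: drop; pos3(id44) recv 40: drop; pos4(id41) recv 44: fwd; pos5(id35) recv 41: fwd; pos0(id87) recv 35: drop
Round 2: pos2(id40) recv 87: fwd; pos5(id35) recv 44: fwd; pos0(id87) recv 41: drop
After round 2: 2 messages still in flight

Answer: 2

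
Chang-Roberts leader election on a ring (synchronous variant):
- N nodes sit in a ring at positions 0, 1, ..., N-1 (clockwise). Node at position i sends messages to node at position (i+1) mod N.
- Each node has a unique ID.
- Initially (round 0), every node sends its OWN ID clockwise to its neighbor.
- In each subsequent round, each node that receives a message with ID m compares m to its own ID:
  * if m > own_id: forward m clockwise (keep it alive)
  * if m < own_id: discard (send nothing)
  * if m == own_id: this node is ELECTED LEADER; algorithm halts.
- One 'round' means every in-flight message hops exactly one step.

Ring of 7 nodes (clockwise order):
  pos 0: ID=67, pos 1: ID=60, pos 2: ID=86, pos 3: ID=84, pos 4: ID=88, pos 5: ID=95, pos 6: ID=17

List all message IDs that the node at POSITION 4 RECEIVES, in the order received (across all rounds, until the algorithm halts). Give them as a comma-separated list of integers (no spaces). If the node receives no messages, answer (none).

Answer: 84,86,95

Derivation:
Round 1: pos1(id60) recv 67: fwd; pos2(id86) recv 60: drop; pos3(id84) recv 86: fwd; pos4(id88) recv 84: drop; pos5(id95) recv 88: drop; pos6(id17) recv 95: fwd; pos0(id67) recv 17: drop
Round 2: pos2(id86) recv 67: drop; pos4(id88) recv 86: drop; pos0(id67) recv 95: fwd
Round 3: pos1(id60) recv 95: fwd
Round 4: pos2(id86) recv 95: fwd
Round 5: pos3(id84) recv 95: fwd
Round 6: pos4(id88) recv 95: fwd
Round 7: pos5(id95) recv 95: ELECTED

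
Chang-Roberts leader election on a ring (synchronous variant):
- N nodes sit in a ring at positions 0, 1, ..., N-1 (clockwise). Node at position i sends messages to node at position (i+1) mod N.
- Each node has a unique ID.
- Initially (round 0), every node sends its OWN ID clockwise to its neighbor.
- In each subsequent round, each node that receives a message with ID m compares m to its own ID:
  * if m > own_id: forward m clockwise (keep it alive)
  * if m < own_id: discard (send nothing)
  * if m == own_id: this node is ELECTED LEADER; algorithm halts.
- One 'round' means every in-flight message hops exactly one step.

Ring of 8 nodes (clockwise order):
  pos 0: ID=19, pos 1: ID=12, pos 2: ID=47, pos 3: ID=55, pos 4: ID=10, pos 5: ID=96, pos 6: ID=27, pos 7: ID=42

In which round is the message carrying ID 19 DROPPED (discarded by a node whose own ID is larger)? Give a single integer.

Answer: 2

Derivation:
Round 1: pos1(id12) recv 19: fwd; pos2(id47) recv 12: drop; pos3(id55) recv 47: drop; pos4(id10) recv 55: fwd; pos5(id96) recv 10: drop; pos6(id27) recv 96: fwd; pos7(id42) recv 27: drop; pos0(id19) recv 42: fwd
Round 2: pos2(id47) recv 19: drop; pos5(id96) recv 55: drop; pos7(id42) recv 96: fwd; pos1(id12) recv 42: fwd
Round 3: pos0(id19) recv 96: fwd; pos2(id47) recv 42: drop
Round 4: pos1(id12) recv 96: fwd
Round 5: pos2(id47) recv 96: fwd
Round 6: pos3(id55) recv 96: fwd
Round 7: pos4(id10) recv 96: fwd
Round 8: pos5(id96) recv 96: ELECTED
Message ID 19 originates at pos 0; dropped at pos 2 in round 2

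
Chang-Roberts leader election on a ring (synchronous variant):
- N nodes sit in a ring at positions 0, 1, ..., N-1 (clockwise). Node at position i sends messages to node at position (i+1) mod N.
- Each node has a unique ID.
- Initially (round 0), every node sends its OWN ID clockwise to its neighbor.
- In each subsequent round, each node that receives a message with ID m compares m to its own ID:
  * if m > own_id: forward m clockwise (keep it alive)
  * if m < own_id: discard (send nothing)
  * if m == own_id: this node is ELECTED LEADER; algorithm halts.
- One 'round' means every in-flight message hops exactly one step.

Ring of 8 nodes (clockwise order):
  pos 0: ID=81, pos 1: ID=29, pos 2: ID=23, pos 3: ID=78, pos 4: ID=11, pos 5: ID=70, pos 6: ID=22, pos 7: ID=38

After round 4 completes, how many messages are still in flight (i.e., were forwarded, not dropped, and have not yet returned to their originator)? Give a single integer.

Answer: 2

Derivation:
Round 1: pos1(id29) recv 81: fwd; pos2(id23) recv 29: fwd; pos3(id78) recv 23: drop; pos4(id11) recv 78: fwd; pos5(id70) recv 11: drop; pos6(id22) recv 70: fwd; pos7(id38) recv 22: drop; pos0(id81) recv 38: drop
Round 2: pos2(id23) recv 81: fwd; pos3(id78) recv 29: drop; pos5(id70) recv 78: fwd; pos7(id38) recv 70: fwd
Round 3: pos3(id78) recv 81: fwd; pos6(id22) recv 78: fwd; pos0(id81) recv 70: drop
Round 4: pos4(id11) recv 81: fwd; pos7(id38) recv 78: fwd
After round 4: 2 messages still in flight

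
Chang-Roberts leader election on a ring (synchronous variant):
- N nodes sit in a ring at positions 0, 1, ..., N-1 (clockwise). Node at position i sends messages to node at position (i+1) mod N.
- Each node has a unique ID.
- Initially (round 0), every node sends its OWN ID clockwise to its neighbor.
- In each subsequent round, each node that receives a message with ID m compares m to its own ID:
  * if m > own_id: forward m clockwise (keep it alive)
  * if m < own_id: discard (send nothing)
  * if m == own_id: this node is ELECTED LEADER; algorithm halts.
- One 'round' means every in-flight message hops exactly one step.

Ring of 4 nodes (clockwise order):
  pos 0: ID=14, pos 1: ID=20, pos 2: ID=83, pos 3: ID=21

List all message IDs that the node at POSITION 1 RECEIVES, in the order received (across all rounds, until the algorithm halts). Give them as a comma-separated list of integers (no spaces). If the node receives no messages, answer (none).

Answer: 14,21,83

Derivation:
Round 1: pos1(id20) recv 14: drop; pos2(id83) recv 20: drop; pos3(id21) recv 83: fwd; pos0(id14) recv 21: fwd
Round 2: pos0(id14) recv 83: fwd; pos1(id20) recv 21: fwd
Round 3: pos1(id20) recv 83: fwd; pos2(id83) recv 21: drop
Round 4: pos2(id83) recv 83: ELECTED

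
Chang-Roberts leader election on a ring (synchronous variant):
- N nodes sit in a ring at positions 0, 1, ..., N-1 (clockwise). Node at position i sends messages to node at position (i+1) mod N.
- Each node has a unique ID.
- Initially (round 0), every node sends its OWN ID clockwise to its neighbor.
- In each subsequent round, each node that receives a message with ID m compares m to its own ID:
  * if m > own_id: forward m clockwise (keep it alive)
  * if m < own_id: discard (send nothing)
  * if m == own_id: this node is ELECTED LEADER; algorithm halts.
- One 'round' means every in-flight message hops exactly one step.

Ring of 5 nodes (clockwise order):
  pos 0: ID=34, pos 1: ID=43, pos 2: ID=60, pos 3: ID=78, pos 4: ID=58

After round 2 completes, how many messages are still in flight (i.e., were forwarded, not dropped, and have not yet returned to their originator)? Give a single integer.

Round 1: pos1(id43) recv 34: drop; pos2(id60) recv 43: drop; pos3(id78) recv 60: drop; pos4(id58) recv 78: fwd; pos0(id34) recv 58: fwd
Round 2: pos0(id34) recv 78: fwd; pos1(id43) recv 58: fwd
After round 2: 2 messages still in flight

Answer: 2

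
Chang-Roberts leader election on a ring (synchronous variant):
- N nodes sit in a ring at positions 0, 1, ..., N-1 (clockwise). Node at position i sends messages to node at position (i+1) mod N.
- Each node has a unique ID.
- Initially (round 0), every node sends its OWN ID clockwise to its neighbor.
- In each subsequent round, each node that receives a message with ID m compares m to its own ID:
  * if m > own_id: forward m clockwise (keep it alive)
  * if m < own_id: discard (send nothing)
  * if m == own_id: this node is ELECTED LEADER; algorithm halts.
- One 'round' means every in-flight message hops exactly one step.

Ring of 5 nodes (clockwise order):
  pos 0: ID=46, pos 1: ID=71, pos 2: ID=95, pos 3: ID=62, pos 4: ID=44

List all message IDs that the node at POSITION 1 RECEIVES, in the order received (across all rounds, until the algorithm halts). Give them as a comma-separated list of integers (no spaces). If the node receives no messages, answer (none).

Round 1: pos1(id71) recv 46: drop; pos2(id95) recv 71: drop; pos3(id62) recv 95: fwd; pos4(id44) recv 62: fwd; pos0(id46) recv 44: drop
Round 2: pos4(id44) recv 95: fwd; pos0(id46) recv 62: fwd
Round 3: pos0(id46) recv 95: fwd; pos1(id71) recv 62: drop
Round 4: pos1(id71) recv 95: fwd
Round 5: pos2(id95) recv 95: ELECTED

Answer: 46,62,95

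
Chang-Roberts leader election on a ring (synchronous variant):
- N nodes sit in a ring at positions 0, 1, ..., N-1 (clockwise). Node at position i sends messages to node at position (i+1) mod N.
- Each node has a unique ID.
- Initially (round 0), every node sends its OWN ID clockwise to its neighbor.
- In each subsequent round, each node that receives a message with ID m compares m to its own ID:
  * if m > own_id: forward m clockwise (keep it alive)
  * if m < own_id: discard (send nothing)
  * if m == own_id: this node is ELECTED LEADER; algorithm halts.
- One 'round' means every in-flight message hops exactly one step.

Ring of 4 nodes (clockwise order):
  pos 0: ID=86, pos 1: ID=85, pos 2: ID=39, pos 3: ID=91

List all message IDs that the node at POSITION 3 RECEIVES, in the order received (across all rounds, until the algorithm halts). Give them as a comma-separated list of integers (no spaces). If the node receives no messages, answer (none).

Round 1: pos1(id85) recv 86: fwd; pos2(id39) recv 85: fwd; pos3(id91) recv 39: drop; pos0(id86) recv 91: fwd
Round 2: pos2(id39) recv 86: fwd; pos3(id91) recv 85: drop; pos1(id85) recv 91: fwd
Round 3: pos3(id91) recv 86: drop; pos2(id39) recv 91: fwd
Round 4: pos3(id91) recv 91: ELECTED

Answer: 39,85,86,91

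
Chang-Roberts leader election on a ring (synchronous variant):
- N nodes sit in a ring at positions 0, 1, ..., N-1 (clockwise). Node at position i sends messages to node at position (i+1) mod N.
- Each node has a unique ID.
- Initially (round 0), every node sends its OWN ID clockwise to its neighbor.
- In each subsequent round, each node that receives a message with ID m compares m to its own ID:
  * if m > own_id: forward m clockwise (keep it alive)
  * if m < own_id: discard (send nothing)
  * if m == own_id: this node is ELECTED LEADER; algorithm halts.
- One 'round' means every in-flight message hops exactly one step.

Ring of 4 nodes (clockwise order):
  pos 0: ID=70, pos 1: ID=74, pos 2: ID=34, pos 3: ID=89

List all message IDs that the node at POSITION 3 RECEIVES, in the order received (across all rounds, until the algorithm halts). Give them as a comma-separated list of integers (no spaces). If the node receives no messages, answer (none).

Answer: 34,74,89

Derivation:
Round 1: pos1(id74) recv 70: drop; pos2(id34) recv 74: fwd; pos3(id89) recv 34: drop; pos0(id70) recv 89: fwd
Round 2: pos3(id89) recv 74: drop; pos1(id74) recv 89: fwd
Round 3: pos2(id34) recv 89: fwd
Round 4: pos3(id89) recv 89: ELECTED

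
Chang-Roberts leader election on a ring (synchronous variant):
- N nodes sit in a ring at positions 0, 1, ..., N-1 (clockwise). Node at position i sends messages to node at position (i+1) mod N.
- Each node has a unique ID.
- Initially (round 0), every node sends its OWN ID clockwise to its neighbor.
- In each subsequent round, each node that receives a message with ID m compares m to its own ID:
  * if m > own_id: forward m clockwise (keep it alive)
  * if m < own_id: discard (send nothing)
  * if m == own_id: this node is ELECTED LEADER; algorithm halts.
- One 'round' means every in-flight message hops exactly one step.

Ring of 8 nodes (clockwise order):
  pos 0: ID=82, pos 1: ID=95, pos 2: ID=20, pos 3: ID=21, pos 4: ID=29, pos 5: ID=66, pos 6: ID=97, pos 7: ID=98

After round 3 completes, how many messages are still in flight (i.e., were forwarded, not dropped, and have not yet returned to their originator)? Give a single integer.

Round 1: pos1(id95) recv 82: drop; pos2(id20) recv 95: fwd; pos3(id21) recv 20: drop; pos4(id29) recv 21: drop; pos5(id66) recv 29: drop; pos6(id97) recv 66: drop; pos7(id98) recv 97: drop; pos0(id82) recv 98: fwd
Round 2: pos3(id21) recv 95: fwd; pos1(id95) recv 98: fwd
Round 3: pos4(id29) recv 95: fwd; pos2(id20) recv 98: fwd
After round 3: 2 messages still in flight

Answer: 2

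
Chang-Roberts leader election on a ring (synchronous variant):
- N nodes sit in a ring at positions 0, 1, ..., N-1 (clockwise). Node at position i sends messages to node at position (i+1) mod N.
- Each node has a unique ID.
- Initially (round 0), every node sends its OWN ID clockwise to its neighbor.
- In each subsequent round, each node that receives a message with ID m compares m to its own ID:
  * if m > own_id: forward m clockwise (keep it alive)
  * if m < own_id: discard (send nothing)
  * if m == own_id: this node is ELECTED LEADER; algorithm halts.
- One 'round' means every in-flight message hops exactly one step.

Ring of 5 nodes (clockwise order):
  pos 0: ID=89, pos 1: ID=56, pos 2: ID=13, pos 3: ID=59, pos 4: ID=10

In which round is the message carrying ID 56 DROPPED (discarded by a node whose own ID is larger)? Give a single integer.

Answer: 2

Derivation:
Round 1: pos1(id56) recv 89: fwd; pos2(id13) recv 56: fwd; pos3(id59) recv 13: drop; pos4(id10) recv 59: fwd; pos0(id89) recv 10: drop
Round 2: pos2(id13) recv 89: fwd; pos3(id59) recv 56: drop; pos0(id89) recv 59: drop
Round 3: pos3(id59) recv 89: fwd
Round 4: pos4(id10) recv 89: fwd
Round 5: pos0(id89) recv 89: ELECTED
Message ID 56 originates at pos 1; dropped at pos 3 in round 2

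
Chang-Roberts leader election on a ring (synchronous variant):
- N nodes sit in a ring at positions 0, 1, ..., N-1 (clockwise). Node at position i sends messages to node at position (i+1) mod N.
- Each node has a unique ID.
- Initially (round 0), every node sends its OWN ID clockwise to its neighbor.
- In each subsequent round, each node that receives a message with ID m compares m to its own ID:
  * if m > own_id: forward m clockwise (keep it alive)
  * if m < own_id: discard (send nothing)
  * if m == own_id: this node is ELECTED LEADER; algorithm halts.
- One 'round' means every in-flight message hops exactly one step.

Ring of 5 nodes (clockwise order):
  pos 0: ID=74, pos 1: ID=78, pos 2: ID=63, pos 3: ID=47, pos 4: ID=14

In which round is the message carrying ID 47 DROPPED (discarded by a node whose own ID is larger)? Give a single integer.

Round 1: pos1(id78) recv 74: drop; pos2(id63) recv 78: fwd; pos3(id47) recv 63: fwd; pos4(id14) recv 47: fwd; pos0(id74) recv 14: drop
Round 2: pos3(id47) recv 78: fwd; pos4(id14) recv 63: fwd; pos0(id74) recv 47: drop
Round 3: pos4(id14) recv 78: fwd; pos0(id74) recv 63: drop
Round 4: pos0(id74) recv 78: fwd
Round 5: pos1(id78) recv 78: ELECTED
Message ID 47 originates at pos 3; dropped at pos 0 in round 2

Answer: 2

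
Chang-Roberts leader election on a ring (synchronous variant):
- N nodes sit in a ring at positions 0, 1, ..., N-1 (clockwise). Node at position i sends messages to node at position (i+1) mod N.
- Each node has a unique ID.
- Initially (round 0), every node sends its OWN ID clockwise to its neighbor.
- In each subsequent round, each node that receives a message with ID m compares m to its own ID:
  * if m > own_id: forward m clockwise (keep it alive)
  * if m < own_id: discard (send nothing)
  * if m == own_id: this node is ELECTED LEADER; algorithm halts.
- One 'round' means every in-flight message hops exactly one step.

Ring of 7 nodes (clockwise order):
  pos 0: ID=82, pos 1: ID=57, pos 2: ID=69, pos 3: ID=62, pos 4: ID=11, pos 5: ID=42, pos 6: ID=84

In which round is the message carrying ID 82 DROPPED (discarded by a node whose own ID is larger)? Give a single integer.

Answer: 6

Derivation:
Round 1: pos1(id57) recv 82: fwd; pos2(id69) recv 57: drop; pos3(id62) recv 69: fwd; pos4(id11) recv 62: fwd; pos5(id42) recv 11: drop; pos6(id84) recv 42: drop; pos0(id82) recv 84: fwd
Round 2: pos2(id69) recv 82: fwd; pos4(id11) recv 69: fwd; pos5(id42) recv 62: fwd; pos1(id57) recv 84: fwd
Round 3: pos3(id62) recv 82: fwd; pos5(id42) recv 69: fwd; pos6(id84) recv 62: drop; pos2(id69) recv 84: fwd
Round 4: pos4(id11) recv 82: fwd; pos6(id84) recv 69: drop; pos3(id62) recv 84: fwd
Round 5: pos5(id42) recv 82: fwd; pos4(id11) recv 84: fwd
Round 6: pos6(id84) recv 82: drop; pos5(id42) recv 84: fwd
Round 7: pos6(id84) recv 84: ELECTED
Message ID 82 originates at pos 0; dropped at pos 6 in round 6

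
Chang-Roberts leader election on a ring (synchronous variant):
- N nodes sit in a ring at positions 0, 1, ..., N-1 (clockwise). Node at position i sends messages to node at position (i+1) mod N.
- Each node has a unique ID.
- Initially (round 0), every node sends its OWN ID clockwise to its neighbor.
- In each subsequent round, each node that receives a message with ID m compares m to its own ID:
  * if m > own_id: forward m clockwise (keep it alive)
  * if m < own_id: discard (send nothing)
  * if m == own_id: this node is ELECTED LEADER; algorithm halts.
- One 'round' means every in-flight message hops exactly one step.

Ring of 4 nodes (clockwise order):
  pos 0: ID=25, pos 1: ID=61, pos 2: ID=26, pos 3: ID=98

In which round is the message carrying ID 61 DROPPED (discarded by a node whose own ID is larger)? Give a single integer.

Answer: 2

Derivation:
Round 1: pos1(id61) recv 25: drop; pos2(id26) recv 61: fwd; pos3(id98) recv 26: drop; pos0(id25) recv 98: fwd
Round 2: pos3(id98) recv 61: drop; pos1(id61) recv 98: fwd
Round 3: pos2(id26) recv 98: fwd
Round 4: pos3(id98) recv 98: ELECTED
Message ID 61 originates at pos 1; dropped at pos 3 in round 2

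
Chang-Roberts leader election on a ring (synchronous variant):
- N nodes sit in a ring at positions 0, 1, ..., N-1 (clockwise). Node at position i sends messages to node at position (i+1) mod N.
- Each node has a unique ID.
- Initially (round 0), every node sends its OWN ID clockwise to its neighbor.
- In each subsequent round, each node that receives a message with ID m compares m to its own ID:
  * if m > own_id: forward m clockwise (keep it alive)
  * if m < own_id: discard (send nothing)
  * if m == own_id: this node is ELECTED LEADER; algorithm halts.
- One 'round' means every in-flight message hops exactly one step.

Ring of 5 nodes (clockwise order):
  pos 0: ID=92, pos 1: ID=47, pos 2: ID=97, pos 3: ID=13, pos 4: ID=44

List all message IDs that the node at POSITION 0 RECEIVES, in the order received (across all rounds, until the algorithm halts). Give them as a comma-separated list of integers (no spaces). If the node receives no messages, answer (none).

Answer: 44,97

Derivation:
Round 1: pos1(id47) recv 92: fwd; pos2(id97) recv 47: drop; pos3(id13) recv 97: fwd; pos4(id44) recv 13: drop; pos0(id92) recv 44: drop
Round 2: pos2(id97) recv 92: drop; pos4(id44) recv 97: fwd
Round 3: pos0(id92) recv 97: fwd
Round 4: pos1(id47) recv 97: fwd
Round 5: pos2(id97) recv 97: ELECTED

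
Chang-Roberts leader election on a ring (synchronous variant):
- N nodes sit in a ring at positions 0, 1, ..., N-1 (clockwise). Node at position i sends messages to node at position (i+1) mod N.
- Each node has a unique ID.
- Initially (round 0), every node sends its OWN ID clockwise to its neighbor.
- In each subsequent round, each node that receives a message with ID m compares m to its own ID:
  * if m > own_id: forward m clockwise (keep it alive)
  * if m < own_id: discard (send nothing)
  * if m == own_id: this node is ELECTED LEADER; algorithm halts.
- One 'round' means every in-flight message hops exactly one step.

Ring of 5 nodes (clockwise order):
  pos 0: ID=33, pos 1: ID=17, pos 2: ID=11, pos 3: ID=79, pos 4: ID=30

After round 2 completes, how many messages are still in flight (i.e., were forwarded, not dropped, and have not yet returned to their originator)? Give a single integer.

Answer: 2

Derivation:
Round 1: pos1(id17) recv 33: fwd; pos2(id11) recv 17: fwd; pos3(id79) recv 11: drop; pos4(id30) recv 79: fwd; pos0(id33) recv 30: drop
Round 2: pos2(id11) recv 33: fwd; pos3(id79) recv 17: drop; pos0(id33) recv 79: fwd
After round 2: 2 messages still in flight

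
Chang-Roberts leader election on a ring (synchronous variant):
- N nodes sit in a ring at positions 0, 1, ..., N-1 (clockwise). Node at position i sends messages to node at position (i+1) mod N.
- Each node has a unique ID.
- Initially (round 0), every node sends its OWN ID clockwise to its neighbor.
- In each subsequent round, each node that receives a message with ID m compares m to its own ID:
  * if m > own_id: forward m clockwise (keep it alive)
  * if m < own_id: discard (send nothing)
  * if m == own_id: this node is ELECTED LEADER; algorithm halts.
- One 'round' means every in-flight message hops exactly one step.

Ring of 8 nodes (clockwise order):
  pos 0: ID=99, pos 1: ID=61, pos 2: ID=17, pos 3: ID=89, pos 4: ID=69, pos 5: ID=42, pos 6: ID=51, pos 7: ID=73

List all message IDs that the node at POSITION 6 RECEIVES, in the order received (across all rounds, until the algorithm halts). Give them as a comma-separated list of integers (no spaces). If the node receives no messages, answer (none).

Round 1: pos1(id61) recv 99: fwd; pos2(id17) recv 61: fwd; pos3(id89) recv 17: drop; pos4(id69) recv 89: fwd; pos5(id42) recv 69: fwd; pos6(id51) recv 42: drop; pos7(id73) recv 51: drop; pos0(id99) recv 73: drop
Round 2: pos2(id17) recv 99: fwd; pos3(id89) recv 61: drop; pos5(id42) recv 89: fwd; pos6(id51) recv 69: fwd
Round 3: pos3(id89) recv 99: fwd; pos6(id51) recv 89: fwd; pos7(id73) recv 69: drop
Round 4: pos4(id69) recv 99: fwd; pos7(id73) recv 89: fwd
Round 5: pos5(id42) recv 99: fwd; pos0(id99) recv 89: drop
Round 6: pos6(id51) recv 99: fwd
Round 7: pos7(id73) recv 99: fwd
Round 8: pos0(id99) recv 99: ELECTED

Answer: 42,69,89,99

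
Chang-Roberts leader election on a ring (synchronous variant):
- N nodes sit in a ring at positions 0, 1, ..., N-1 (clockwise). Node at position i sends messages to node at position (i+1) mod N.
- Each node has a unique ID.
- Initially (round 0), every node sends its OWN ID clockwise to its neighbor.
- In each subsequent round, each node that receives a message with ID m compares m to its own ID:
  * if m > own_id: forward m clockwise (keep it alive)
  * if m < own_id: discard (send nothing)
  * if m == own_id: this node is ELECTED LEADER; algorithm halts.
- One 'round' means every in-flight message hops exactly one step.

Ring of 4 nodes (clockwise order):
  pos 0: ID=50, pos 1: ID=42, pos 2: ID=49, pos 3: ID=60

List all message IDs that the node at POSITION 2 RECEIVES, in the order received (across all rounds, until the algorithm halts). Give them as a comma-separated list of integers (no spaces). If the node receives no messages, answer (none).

Round 1: pos1(id42) recv 50: fwd; pos2(id49) recv 42: drop; pos3(id60) recv 49: drop; pos0(id50) recv 60: fwd
Round 2: pos2(id49) recv 50: fwd; pos1(id42) recv 60: fwd
Round 3: pos3(id60) recv 50: drop; pos2(id49) recv 60: fwd
Round 4: pos3(id60) recv 60: ELECTED

Answer: 42,50,60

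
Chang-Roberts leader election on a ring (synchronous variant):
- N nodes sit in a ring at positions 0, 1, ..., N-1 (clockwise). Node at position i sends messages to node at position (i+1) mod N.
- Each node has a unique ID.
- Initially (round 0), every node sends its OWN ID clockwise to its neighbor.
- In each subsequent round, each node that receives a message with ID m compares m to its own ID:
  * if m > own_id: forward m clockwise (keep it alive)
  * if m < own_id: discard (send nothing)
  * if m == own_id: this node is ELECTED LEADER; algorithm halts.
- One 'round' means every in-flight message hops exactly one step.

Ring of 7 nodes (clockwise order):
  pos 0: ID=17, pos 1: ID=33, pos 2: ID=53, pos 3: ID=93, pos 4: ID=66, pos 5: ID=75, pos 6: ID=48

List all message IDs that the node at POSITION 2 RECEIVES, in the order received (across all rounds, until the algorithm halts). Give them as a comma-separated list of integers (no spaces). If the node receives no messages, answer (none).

Answer: 33,48,75,93

Derivation:
Round 1: pos1(id33) recv 17: drop; pos2(id53) recv 33: drop; pos3(id93) recv 53: drop; pos4(id66) recv 93: fwd; pos5(id75) recv 66: drop; pos6(id48) recv 75: fwd; pos0(id17) recv 48: fwd
Round 2: pos5(id75) recv 93: fwd; pos0(id17) recv 75: fwd; pos1(id33) recv 48: fwd
Round 3: pos6(id48) recv 93: fwd; pos1(id33) recv 75: fwd; pos2(id53) recv 48: drop
Round 4: pos0(id17) recv 93: fwd; pos2(id53) recv 75: fwd
Round 5: pos1(id33) recv 93: fwd; pos3(id93) recv 75: drop
Round 6: pos2(id53) recv 93: fwd
Round 7: pos3(id93) recv 93: ELECTED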